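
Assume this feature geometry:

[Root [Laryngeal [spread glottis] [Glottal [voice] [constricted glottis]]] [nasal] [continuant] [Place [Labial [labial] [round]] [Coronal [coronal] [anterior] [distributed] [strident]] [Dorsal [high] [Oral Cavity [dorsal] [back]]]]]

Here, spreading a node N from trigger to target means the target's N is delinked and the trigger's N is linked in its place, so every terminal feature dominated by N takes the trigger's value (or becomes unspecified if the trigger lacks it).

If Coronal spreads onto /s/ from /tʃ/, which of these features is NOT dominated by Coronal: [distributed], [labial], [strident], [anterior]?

[labial]

The terminals dominated by Coronal are [coronal], [anterior], [distributed], [strident].
Spreading Coronal replaces [distributed], [anterior], [strident] with the trigger's values, since each sits inside the Coronal constituent.
But [labial] is a dependent of Labial, outside Coronal; it is therefore untouched by the spreading.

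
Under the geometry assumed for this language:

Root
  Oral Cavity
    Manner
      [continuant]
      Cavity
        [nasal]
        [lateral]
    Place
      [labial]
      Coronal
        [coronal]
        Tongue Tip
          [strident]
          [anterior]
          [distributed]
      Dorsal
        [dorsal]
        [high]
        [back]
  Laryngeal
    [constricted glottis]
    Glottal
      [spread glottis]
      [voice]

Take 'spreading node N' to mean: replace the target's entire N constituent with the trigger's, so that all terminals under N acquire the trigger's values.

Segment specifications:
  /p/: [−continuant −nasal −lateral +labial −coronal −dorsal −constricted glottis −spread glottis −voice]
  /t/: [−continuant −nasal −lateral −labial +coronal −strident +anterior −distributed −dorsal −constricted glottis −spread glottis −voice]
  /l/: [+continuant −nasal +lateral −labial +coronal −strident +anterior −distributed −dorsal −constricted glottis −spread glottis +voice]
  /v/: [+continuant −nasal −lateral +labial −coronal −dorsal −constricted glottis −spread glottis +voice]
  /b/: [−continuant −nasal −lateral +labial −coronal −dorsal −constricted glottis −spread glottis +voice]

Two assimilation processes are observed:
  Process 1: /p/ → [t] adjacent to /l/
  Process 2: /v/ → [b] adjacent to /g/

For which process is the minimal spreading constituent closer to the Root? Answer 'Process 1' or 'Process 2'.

Process 1

In Process 1, [labial], [coronal], [anterior], [distributed], [strident] change, so the minimal spreading node is Place at depth 2.
Process 2: the feature that changes is [continuant]; the minimal node is [continuant] (depth 3).
Place (depth 2) sits above [continuant] (depth 3), making Process 1 the one with the higher spreading node.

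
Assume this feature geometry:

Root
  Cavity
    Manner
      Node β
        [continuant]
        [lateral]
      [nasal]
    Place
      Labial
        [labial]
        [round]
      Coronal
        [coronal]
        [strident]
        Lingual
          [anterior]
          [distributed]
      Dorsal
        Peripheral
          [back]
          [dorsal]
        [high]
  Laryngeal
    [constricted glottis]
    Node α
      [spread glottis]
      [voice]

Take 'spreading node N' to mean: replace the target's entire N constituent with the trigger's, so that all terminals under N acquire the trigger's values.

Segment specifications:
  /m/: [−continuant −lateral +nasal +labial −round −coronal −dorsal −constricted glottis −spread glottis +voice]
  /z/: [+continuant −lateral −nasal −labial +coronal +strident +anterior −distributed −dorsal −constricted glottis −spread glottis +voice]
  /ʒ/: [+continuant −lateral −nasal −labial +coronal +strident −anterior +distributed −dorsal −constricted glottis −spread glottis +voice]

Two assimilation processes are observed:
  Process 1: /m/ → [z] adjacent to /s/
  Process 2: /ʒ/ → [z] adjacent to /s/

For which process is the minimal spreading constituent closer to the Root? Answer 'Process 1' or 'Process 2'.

Process 1

Process 1 alters [nasal], [continuant], [labial], [round], [coronal], [anterior], [distributed], [strident]; the lowest common ancestor is Cavity (depth 1 from Root).
Process 2 alters [anterior], [distributed]; the lowest common ancestor is Lingual (depth 4 from Root).
Depth 1 < depth 4; Process 1 involves the structurally higher constituent Cavity.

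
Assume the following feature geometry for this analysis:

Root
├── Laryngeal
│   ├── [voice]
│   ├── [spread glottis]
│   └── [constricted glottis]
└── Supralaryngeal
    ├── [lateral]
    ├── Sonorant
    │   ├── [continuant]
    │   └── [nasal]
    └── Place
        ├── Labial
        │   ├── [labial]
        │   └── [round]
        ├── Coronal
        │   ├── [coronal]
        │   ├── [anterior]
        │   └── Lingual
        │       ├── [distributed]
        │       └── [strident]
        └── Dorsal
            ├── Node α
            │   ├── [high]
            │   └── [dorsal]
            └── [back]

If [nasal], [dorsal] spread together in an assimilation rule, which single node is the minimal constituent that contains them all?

[nasal]: Root ▹ Supralaryngeal ▹ Sonorant ▹ [nasal].
[dorsal]: Root ▹ Supralaryngeal ▹ Place ▹ Dorsal ▹ Node α ▹ [dorsal].
The listed terminals split across distinct daughters of Supralaryngeal, so Supralaryngeal itself is the smallest node containing them all.

Supralaryngeal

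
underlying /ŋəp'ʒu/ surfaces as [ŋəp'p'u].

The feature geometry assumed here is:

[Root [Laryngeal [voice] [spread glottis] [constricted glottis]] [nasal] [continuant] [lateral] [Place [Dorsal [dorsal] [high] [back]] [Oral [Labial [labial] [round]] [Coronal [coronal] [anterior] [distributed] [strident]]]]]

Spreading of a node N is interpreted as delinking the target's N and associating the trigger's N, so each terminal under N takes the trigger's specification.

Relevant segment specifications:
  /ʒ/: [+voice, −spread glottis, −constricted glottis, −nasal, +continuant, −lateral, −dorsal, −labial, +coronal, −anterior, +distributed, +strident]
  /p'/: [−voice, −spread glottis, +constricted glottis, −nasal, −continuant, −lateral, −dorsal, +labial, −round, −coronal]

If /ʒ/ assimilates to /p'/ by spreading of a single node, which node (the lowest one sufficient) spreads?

Root

Comparing /ʒ/ with its surface form [p'], the features that change are [voice], [constricted glottis], [continuant], [labial], [round], [coronal], [anterior], [distributed], [strident].
In this geometry the lowest node dominating all of them is Root: every daughter of Root dominates only a proper subset, so no lower node suffices.
Delinking /ʒ/'s Root and associating /p'/'s Root gives precisely the feature bundle of [p'].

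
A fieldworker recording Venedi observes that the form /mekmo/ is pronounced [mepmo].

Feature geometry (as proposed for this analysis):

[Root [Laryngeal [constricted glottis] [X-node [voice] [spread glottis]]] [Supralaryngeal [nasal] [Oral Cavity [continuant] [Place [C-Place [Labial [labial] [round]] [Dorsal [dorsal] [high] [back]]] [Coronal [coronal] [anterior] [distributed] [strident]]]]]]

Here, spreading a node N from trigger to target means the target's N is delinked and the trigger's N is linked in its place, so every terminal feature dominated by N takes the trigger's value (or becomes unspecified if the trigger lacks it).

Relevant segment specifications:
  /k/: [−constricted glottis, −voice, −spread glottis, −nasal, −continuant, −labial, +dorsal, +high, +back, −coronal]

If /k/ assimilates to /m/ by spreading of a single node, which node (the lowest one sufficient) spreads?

Feature comparison: [labial], [round], [dorsal], [high], [back] differ between /k/ and [p]; the remaining terminals match.
Tracing each changed feature up the tree, the paths first meet at C-Place; any lower node misses at least one of them.
Delinking /k/'s C-Place and associating /m/'s C-Place gives precisely the feature bundle of [p].
[voice], [nasal] stay as in /k/ although /m/ differs there, so no node dominating them spread; among the remaining candidates C-Place is the lowest that derives the output.

C-Place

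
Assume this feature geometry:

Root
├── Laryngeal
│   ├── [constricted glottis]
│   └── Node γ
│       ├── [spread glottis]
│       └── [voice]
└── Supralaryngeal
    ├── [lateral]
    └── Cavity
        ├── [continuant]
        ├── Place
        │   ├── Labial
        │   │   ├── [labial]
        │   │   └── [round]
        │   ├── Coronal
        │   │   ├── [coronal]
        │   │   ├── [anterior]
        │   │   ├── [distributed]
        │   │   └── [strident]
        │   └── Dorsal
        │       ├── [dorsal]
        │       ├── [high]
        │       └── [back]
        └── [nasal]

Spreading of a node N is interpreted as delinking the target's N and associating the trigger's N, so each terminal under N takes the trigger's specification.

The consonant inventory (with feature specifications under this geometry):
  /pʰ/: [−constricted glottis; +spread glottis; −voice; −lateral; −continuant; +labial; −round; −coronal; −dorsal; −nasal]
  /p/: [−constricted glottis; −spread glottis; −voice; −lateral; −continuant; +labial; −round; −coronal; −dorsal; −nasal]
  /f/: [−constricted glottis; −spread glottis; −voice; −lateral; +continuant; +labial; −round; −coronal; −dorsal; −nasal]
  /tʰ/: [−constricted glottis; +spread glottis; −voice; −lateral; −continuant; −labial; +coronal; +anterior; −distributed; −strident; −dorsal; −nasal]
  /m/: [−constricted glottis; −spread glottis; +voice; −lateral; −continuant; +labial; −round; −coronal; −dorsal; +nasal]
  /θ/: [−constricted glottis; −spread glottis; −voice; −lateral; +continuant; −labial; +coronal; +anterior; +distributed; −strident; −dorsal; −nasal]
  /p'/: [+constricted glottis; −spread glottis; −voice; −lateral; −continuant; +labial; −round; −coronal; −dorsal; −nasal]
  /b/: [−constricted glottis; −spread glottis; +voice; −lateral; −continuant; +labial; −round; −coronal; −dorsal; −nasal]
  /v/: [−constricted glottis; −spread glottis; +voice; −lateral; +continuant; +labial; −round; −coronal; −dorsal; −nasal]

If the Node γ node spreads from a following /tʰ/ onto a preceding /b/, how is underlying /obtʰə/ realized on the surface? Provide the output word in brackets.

[opʰtʰə]

Node γ immediately or transitively dominates [spread glottis], [voice].
Spreading Node γ from /tʰ/ onto /b/ replaces those values with /tʰ/'s: [+spread glottis], [−voice]. Features outside Node γ ([constricted glottis], [lateral], [continuant], …) stay as in /b/.
Among the inventory, only /pʰ/ has exactly this specification, giving the surface form [opʰtʰə].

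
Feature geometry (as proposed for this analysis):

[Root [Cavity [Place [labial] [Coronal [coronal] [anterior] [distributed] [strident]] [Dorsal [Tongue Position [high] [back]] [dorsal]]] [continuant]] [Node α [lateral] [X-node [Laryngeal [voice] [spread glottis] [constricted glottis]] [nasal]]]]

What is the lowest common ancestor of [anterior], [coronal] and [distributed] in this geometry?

Coronal

[anterior]: Root > Cavity > Place > Coronal > [anterior].
[coronal]: Root > Cavity > Place > Coronal > [coronal].
[distributed]: Root > Cavity > Place > Coronal > [distributed].
These paths first converge at Coronal; no daughter of Coronal dominates all 3 features, so Coronal is the minimal constituent.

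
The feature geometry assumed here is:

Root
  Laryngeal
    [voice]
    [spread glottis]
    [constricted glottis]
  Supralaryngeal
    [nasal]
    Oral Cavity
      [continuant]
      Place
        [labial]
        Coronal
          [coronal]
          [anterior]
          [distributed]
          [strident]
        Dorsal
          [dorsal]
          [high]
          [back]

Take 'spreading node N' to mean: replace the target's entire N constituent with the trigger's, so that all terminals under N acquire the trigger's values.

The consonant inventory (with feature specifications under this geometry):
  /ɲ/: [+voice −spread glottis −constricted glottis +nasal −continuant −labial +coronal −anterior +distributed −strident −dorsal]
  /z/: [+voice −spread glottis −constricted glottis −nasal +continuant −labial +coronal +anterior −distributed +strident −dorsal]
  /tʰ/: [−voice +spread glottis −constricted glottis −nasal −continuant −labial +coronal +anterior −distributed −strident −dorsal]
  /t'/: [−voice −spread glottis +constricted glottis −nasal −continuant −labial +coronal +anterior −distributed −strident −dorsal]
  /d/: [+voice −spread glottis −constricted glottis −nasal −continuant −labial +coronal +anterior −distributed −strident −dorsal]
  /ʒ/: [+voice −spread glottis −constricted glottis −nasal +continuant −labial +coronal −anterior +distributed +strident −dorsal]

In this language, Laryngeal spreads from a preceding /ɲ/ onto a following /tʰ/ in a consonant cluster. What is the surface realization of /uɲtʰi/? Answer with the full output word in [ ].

Laryngeal immediately or transitively dominates [voice], [spread glottis], [constricted glottis].
After delinking /tʰ/'s Laryngeal and linking /ɲ/'s, the affected terminals become [+voice], [−spread glottis], [−constricted glottis]; [nasal], [continuant], [labial], … (outside Laryngeal) are retained from /tʰ/.
This feature bundle is that of [d], so /uɲtʰi/ surfaces as [uɲdi].

[uɲdi]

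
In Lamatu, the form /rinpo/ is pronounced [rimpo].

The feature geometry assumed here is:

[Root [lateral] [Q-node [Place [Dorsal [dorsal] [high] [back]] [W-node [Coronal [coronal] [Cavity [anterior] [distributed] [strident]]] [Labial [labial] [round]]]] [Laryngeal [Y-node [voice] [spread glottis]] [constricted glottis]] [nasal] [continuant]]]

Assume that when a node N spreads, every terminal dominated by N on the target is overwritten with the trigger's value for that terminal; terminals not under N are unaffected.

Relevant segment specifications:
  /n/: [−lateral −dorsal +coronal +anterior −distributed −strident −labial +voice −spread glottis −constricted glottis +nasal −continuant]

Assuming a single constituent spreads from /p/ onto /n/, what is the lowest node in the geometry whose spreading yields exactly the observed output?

/n/ and [m] differ in [labial], [round], [coronal], [anterior], [distributed], [strident]; every other specified feature is identical.
The smallest constituent containing every changed terminal is W-node — each of its daughters lacks at least one of the affected features.
Delinking /n/'s W-node and associating /p/'s W-node gives precisely the feature bundle of [m].
Features on which the two segments disagree outside W-node, such as [voice], [nasal], are unchanged — nothing dominating them spread, and W-node is the minimal sufficient constituent.

W-node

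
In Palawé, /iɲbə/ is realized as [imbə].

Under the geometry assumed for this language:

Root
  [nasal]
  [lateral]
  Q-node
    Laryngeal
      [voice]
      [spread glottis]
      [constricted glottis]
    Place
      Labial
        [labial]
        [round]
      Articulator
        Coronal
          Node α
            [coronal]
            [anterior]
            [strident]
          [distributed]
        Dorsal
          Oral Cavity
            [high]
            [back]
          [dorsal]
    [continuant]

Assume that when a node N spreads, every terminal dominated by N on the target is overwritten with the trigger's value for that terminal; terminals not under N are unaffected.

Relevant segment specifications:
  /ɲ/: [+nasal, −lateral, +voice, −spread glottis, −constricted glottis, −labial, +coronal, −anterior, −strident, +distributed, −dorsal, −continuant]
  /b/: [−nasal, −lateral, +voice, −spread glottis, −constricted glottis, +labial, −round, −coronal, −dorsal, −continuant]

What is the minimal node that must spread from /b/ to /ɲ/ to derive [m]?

Feature comparison: [labial], [round], [coronal], [anterior], [distributed], [strident] differ between /ɲ/ and [m]; the remaining terminals match.
The smallest constituent containing every changed terminal is Place — each of its daughters lacks at least one of the affected features.
Delinking /ɲ/'s Place and associating /b/'s Place gives precisely the feature bundle of [m].
[nasal] stays as in /ɲ/ although /b/ differs there, so no node dominating it spread; among the remaining candidates Place is the lowest that derives the output.

Place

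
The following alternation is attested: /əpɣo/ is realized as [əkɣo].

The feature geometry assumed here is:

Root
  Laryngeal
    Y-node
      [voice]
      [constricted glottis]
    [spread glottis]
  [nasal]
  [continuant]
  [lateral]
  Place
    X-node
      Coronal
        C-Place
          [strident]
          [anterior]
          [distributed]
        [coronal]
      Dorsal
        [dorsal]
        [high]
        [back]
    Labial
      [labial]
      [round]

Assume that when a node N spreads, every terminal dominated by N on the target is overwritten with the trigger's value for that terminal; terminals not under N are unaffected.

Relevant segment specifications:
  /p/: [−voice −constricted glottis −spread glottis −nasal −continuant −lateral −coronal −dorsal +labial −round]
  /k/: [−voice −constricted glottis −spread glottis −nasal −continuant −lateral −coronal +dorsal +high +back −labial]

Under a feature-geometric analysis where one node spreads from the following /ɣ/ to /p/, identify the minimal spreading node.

/p/ and [k] differ in [labial], [round], [dorsal], [high], [back]; every other specified feature is identical.
Tracing each changed feature up the tree, the paths first meet at Place; any lower node misses at least one of them.
If Place spreads, every terminal under it takes /ɣ/'s value, producing [k] as observed.
[voice], [continuant] — on which /ɣ/ differs from /p/ — are unchanged, so Root cannot have spread; the constituent is no larger than Place.

Place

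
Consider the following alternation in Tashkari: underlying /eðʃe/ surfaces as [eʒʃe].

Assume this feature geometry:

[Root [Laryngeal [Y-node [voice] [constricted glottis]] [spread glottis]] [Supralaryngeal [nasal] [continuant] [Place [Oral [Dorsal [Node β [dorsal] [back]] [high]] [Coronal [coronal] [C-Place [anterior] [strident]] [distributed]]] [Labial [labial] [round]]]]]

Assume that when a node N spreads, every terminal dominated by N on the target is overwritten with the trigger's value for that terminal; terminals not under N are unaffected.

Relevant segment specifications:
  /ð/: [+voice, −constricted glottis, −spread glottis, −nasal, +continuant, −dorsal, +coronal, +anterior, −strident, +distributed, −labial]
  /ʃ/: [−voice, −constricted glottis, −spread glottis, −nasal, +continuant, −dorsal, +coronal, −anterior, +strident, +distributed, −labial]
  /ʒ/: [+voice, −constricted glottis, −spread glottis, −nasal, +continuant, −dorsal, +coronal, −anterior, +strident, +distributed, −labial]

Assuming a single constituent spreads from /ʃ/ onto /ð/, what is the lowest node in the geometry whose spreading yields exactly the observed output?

Comparing /ð/ with its surface form [ʒ], the features that change are [anterior], [strident].
In this geometry the lowest node dominating all of them is C-Place: every daughter of C-Place dominates only a proper subset, so no lower node suffices.
Delinking /ð/'s C-Place and associating /ʃ/'s C-Place gives precisely the feature bundle of [ʒ].
[voice] stays as in /ð/ although /ʃ/ differs there, so no node dominating it spread; among the remaining candidates C-Place is the lowest that derives the output.

C-Place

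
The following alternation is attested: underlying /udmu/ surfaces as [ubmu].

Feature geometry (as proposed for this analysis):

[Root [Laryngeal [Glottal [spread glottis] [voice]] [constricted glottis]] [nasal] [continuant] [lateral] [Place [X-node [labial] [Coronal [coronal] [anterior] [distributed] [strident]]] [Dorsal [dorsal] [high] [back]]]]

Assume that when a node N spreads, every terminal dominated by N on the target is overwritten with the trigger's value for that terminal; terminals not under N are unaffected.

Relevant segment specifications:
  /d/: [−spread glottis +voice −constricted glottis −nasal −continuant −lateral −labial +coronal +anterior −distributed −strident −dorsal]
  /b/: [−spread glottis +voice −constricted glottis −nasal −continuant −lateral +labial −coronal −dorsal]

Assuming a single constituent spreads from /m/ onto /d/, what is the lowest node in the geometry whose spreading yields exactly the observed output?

X-node

The alternation /d/ → [b] changes [labial], [coronal], [anterior], [distributed], [strident] and nothing else.
Tracing each changed feature up the tree, the paths first meet at X-node; any lower node misses at least one of them.
Spreading X-node from /m/ overwrites each of those terminals with /m/'s values, yielding exactly [b].
[nasal] stays as in /d/ although /m/ differs there, so no node dominating it spread; among the remaining candidates X-node is the lowest that derives the output.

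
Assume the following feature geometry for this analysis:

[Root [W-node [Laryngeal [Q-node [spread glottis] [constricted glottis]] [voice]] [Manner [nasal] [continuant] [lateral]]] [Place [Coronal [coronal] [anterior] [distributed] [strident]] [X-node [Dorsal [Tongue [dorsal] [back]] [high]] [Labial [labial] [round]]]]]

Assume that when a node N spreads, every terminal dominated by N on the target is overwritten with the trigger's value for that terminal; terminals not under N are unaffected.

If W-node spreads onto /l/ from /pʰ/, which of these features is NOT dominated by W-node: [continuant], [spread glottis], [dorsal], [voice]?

[dorsal]

The terminals dominated by W-node are [spread glottis], [constricted glottis], [voice], [nasal], [continuant], [lateral].
Of the listed options, [continuant], [spread glottis], [voice] are among these and would be overwritten by spreading W-node.
[dorsal] is not within the W-node subtree (it hangs from Tongue), so /l/'s [dorsal] value survives.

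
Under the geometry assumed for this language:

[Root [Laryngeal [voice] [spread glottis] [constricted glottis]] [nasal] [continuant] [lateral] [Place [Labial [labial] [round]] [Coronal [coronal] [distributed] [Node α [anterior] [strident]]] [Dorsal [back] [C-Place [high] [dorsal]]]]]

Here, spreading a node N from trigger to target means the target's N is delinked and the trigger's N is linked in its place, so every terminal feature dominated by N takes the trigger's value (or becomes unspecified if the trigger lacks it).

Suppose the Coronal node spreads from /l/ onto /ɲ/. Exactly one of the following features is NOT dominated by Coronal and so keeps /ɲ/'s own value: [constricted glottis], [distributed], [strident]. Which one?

[constricted glottis]

Under this geometry, Coronal contains [coronal], [distributed], [anterior], [strident].
Of the listed options, [distributed], [strident] are among these and would be overwritten by spreading Coronal.
[constricted glottis] attaches under Laryngeal, not under Coronal, so /ɲ/ retains its own value for [constricted glottis].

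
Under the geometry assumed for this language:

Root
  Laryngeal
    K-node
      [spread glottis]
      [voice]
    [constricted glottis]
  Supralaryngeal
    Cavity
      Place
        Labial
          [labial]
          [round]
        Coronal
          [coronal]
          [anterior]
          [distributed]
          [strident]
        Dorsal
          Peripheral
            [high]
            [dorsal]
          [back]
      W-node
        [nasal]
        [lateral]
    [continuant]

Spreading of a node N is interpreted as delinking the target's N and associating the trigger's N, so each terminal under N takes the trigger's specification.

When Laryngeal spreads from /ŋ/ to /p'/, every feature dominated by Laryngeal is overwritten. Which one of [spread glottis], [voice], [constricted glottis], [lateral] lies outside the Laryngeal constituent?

The terminals dominated by Laryngeal are [spread glottis], [voice], [constricted glottis].
Of the listed options, [spread glottis], [voice], [constricted glottis] are among these and would be overwritten by spreading Laryngeal.
[lateral] is not within the Laryngeal subtree (it hangs from W-node), so /p'/'s [lateral] value survives.

[lateral]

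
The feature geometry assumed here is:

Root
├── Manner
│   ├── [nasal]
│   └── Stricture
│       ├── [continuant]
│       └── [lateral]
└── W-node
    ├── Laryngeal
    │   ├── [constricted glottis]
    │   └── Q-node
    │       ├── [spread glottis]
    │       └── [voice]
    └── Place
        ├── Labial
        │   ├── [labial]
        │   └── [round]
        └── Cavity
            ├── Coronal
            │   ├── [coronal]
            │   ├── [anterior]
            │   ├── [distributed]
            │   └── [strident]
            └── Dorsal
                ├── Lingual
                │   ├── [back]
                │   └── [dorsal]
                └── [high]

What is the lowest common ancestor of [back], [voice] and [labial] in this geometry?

W-node

[back]: Root ▹ W-node ▹ Place ▹ Cavity ▹ Dorsal ▹ Lingual ▹ [back].
[voice]: Root ▹ W-node ▹ Laryngeal ▹ Q-node ▹ [voice].
[labial]: Root ▹ W-node ▹ Place ▹ Labial ▹ [labial].
W-node is the lowest common ancestor — every listed feature sits under it, and no single subconstituent of W-node covers them all.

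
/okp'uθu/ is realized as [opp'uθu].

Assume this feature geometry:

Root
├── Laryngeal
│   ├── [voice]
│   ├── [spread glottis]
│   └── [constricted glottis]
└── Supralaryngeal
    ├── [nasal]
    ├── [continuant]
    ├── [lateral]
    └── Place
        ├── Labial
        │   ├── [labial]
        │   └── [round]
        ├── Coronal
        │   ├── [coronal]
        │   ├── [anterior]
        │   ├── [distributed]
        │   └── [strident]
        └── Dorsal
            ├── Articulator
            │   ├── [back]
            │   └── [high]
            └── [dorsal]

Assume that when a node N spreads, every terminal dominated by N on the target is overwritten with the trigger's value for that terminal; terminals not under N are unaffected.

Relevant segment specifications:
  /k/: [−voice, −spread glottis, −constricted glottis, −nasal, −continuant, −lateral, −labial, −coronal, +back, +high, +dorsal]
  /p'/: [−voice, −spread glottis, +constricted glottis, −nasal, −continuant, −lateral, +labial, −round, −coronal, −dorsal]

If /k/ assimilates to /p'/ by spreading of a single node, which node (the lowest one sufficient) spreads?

Place

The alternation /k/ → [p] changes [labial], [round], [dorsal], [high], [back] and nothing else.
Tracing each changed feature up the tree, the paths first meet at Place; any lower node misses at least one of them.
Spreading Place from /p'/ overwrites each of those terminals with /p'/'s values, yielding exactly [p].
[constricted glottis], a feature on which the two segments disagree outside Place, is unchanged — nothing dominating it spread, and Place is the minimal sufficient constituent.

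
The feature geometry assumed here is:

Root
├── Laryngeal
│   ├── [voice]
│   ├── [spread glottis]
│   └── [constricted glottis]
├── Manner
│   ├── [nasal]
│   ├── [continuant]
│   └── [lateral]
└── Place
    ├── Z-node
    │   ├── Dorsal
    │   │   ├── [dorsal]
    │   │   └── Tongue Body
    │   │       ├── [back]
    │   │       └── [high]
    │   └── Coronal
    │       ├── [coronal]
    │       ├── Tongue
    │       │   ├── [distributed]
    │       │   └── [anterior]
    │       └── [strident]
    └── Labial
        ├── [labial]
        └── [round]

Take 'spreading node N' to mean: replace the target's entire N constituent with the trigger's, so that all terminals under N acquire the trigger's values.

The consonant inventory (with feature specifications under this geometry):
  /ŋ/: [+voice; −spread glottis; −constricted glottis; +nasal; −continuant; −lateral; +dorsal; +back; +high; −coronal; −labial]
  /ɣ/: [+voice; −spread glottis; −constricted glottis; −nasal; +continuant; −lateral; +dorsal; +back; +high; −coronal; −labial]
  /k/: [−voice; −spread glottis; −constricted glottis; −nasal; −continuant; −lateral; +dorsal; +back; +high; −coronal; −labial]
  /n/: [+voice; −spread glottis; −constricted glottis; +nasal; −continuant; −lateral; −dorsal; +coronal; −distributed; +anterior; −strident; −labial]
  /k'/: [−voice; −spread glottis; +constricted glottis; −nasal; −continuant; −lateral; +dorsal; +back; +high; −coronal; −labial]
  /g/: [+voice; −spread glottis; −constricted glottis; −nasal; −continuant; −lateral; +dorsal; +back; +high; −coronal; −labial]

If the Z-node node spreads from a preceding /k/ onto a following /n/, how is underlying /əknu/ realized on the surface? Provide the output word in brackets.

[əkŋu]

Z-node immediately or transitively dominates [dorsal], [back], [high], [coronal], [distributed], [anterior], [strident].
The target acquires /k/'s values for everything under Z-node — [+dorsal], [+back], [+high], [−coronal] — while keeping its own [voice], [spread glottis], [constricted glottis], ….
Among the inventory, only /ŋ/ has exactly this specification, giving the surface form [əkŋu].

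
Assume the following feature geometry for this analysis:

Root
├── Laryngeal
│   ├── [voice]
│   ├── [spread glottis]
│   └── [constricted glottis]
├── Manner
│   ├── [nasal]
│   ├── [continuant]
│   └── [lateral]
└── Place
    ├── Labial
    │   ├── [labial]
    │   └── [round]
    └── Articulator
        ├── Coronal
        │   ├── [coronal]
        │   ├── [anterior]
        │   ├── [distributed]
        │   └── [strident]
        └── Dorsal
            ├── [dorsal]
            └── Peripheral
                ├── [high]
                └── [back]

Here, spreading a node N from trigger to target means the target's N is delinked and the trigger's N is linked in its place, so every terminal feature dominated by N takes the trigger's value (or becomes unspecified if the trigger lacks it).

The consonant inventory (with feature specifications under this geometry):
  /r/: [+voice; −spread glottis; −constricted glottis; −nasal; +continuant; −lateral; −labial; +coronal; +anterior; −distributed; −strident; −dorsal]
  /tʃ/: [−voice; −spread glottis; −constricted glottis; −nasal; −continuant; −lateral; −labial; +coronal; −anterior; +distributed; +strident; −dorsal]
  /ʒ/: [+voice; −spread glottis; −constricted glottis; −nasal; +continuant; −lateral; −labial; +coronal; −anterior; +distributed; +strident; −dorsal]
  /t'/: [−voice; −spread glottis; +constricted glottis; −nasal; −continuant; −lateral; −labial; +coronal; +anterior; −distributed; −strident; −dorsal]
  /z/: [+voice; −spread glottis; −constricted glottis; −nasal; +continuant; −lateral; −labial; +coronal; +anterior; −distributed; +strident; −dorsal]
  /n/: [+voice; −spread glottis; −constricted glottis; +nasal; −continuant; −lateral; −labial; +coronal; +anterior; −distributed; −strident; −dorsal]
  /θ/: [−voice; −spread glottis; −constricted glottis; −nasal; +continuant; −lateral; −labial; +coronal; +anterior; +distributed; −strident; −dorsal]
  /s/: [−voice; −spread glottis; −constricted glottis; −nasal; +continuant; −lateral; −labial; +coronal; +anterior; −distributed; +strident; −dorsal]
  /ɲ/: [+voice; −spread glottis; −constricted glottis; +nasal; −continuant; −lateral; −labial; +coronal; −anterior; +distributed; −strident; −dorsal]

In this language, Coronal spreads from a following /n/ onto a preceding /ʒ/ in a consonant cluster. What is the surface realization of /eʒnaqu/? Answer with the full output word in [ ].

The Coronal node dominates the terminals [coronal], [anterior], [distributed], [strident].
Spreading Coronal from /n/ onto /ʒ/ replaces those values with /n/'s: [+coronal], [+anterior], [−distributed], [−strident]. Features outside Coronal ([voice], [spread glottis], [constricted glottis], …) stay as in /ʒ/.
The resulting bundle matches /r/ in the inventory; substituting it for /ʒ/ gives [ernaqu].

[ernaqu]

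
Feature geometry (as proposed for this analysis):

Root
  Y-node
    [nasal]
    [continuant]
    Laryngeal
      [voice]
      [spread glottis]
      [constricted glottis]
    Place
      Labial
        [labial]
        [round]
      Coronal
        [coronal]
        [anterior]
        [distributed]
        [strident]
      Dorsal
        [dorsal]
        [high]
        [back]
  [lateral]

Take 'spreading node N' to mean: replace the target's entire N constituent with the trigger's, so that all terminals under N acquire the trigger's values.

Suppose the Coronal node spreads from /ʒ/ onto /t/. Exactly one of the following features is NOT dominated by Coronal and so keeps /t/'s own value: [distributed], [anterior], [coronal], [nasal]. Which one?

Coronal dominates exactly [coronal], [anterior], [distributed], [strident].
[distributed], [anterior], [coronal] all lie under Coronal, so they are overwritten when Coronal spreads.
[nasal] attaches under Y-node, not under Coronal, so /t/ retains its own value for [nasal].

[nasal]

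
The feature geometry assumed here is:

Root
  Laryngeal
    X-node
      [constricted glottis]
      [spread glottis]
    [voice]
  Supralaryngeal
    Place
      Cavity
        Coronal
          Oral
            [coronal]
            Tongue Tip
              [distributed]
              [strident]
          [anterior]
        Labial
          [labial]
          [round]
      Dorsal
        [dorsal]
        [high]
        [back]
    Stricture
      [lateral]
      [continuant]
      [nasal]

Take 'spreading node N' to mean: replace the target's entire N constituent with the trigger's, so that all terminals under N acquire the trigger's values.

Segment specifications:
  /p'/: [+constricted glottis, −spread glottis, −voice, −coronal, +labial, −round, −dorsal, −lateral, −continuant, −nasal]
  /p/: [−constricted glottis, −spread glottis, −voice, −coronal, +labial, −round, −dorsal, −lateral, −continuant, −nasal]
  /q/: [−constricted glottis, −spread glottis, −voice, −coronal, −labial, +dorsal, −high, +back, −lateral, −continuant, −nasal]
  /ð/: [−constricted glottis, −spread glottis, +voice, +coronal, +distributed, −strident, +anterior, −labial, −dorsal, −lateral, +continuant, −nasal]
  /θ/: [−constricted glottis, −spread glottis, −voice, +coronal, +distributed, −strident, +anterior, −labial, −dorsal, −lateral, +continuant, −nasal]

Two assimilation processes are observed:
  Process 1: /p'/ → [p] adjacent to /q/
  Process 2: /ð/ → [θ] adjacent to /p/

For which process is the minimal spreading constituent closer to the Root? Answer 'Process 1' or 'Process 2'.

Process 2

In Process 1, [constricted glottis] changes, so the minimal spreading node is [constricted glottis] at depth 3.
Process 2 alters [voice]; the lowest dominating node is [voice] (depth 2 from Root).
[voice] is closer to Root than [constricted glottis], so Process 2 spreads the higher node.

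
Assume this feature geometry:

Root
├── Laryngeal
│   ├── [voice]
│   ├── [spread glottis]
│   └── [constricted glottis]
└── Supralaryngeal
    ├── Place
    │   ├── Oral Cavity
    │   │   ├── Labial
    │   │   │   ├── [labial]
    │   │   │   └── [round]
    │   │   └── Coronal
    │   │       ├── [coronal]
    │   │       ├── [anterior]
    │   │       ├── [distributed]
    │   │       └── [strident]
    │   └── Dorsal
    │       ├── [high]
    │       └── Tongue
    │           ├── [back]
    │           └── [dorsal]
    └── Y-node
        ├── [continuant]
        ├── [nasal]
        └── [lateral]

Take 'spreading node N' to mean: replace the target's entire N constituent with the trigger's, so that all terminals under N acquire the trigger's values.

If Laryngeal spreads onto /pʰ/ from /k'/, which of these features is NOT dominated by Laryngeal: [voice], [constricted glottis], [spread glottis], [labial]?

Under this geometry, Laryngeal contains [voice], [spread glottis], [constricted glottis].
Of the listed options, [constricted glottis], [spread glottis], [voice] are among these and would be overwritten by spreading Laryngeal.
But [labial] is a dependent of Labial, outside Laryngeal; it is therefore untouched by the spreading.

[labial]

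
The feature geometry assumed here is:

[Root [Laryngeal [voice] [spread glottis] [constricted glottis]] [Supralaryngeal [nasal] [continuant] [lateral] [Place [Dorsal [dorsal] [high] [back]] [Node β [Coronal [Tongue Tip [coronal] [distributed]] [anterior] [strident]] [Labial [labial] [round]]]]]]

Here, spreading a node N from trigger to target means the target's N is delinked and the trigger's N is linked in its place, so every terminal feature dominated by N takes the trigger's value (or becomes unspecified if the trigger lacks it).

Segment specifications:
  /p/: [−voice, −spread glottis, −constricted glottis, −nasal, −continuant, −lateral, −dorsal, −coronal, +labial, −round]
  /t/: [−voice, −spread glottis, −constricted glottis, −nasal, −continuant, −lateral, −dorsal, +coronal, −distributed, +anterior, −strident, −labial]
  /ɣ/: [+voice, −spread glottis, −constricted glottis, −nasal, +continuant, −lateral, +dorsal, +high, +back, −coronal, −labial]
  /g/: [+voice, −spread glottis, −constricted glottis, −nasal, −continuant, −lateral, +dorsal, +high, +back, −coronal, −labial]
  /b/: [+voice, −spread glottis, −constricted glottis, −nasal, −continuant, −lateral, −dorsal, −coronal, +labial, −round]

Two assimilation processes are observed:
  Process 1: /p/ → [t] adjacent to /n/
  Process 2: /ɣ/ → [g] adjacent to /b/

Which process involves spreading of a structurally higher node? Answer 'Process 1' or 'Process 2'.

In Process 1, [labial], [round], [coronal], [anterior], [distributed], [strident] change, so the minimal spreading node is Node β at depth 3.
Process 2: the feature that changes is [continuant]; the minimal node is [continuant] (depth 2).
Depth 2 < depth 3; Process 2 involves the structurally higher constituent [continuant].

Process 2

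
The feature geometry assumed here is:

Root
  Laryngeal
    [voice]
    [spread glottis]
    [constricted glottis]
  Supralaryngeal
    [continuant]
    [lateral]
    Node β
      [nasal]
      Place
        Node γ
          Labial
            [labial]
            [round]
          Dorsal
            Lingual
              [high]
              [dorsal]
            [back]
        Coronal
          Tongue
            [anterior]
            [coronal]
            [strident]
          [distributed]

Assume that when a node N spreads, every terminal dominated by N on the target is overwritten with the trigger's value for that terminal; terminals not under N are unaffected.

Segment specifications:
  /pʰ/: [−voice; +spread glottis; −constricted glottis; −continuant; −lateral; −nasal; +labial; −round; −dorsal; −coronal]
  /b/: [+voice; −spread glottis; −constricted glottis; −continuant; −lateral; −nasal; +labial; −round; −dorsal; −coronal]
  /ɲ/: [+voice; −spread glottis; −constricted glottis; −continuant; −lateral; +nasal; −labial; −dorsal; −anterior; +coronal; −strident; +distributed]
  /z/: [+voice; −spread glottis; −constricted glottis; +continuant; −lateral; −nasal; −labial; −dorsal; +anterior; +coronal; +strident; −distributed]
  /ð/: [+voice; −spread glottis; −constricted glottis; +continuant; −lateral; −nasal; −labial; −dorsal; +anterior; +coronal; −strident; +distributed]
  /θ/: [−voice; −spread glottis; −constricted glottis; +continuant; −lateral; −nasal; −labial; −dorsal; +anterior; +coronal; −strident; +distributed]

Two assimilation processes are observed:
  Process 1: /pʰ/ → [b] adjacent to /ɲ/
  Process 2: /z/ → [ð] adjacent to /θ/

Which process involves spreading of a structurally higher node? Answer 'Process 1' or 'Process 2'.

Process 1 alters [voice], [spread glottis]; the lowest common ancestor is Laryngeal (depth 1 from Root).
Process 2: the features that change are [distributed], [strident]; the minimal node is Coronal (depth 4).
Laryngeal (depth 1) sits above Coronal (depth 4), making Process 1 the one with the higher spreading node.

Process 1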